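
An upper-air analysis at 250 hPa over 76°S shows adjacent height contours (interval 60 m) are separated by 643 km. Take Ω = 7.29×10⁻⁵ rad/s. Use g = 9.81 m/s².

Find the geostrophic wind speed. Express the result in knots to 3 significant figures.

12.6 knots

Coriolis parameter at 76°S:
f = 2Ω sin φ = 2 × 7.29×10⁻⁵ × sin 76° = 1.41×10⁻⁴ s⁻¹
Height gradient: |∂Z/∂n| = 60 m / 643000 m = 9.33×10⁻⁵
On a pressure surface, geostrophic balance gives V_g = (g/f)|∂Z/∂n|:
V_g = 9.81 × 9.33×10⁻⁵ / 1.41×10⁻⁴ = 6.47 m/s
Converting: 6.47 m/s × 1.944 = 12.6 knots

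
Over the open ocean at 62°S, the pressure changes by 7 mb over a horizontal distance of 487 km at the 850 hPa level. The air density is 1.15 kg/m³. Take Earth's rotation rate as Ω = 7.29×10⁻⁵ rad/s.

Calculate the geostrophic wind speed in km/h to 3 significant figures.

Coriolis parameter at 62°S:
f = 2Ω sin φ = 2 × 7.29×10⁻⁵ × sin 62° = 1.29×10⁻⁴ s⁻¹
Pressure gradient: |∂P/∂n| = 700 Pa / 487000 m = 1.44×10⁻³ Pa/m
Geostrophic balance (pressure-gradient force = Coriolis force):
V_g = (1/(fρ)) |∂P/∂n| = 1.44×10⁻³ / (1.29×10⁻⁴ × 1.15) = 9.71 m/s
Converting: 9.71 m/s × 3.6 = 35.0 km/h

35.0 km/h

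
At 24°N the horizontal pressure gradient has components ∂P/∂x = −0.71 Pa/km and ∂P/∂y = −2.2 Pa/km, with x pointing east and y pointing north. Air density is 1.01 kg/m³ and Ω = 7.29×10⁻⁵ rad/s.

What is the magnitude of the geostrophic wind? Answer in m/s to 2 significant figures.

Coriolis parameter at 24°N:
f = 2Ω sin φ = 2 × 7.29×10⁻⁵ × sin 24° = 5.93×10⁻⁵ s⁻¹
Component geostrophic relations (x east, y north):
u_g = −(1/(fρ)) ∂P/∂y,  v_g = (1/(fρ)) ∂P/∂x
u_g = −(−2.2×10⁻³)/(5.93×10⁻⁵ × 1.01) = 36.7 m/s;  v_g = (−0.71×10⁻³)/(5.93×10⁻⁵ × 1.01) = −11.9 m/s
|V_g| = √(u_g² + v_g²) = 38.6 m/s

39 m/s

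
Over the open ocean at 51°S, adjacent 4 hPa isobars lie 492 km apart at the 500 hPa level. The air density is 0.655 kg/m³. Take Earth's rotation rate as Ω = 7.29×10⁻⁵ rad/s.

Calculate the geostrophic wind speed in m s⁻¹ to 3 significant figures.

11.0 m s⁻¹

Coriolis parameter at 51°S:
f = 2Ω sin φ = 2 × 7.29×10⁻⁵ × sin 51° = 1.13×10⁻⁴ s⁻¹
Pressure gradient: |∂P/∂n| = 400 Pa / 492000 m = 8.13×10⁻⁴ Pa/m
Geostrophic balance (pressure-gradient force = Coriolis force):
V_g = (1/(fρ)) |∂P/∂n| = 8.13×10⁻⁴ / (1.13×10⁻⁴ × 0.655) = 11.0 m/s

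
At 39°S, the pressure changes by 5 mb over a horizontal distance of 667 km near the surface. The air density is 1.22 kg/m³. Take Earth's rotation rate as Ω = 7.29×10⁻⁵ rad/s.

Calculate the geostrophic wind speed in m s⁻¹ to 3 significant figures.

Coriolis parameter at 39°S:
f = 2Ω sin φ = 2 × 7.29×10⁻⁵ × sin 39° = 9.18×10⁻⁵ s⁻¹
Pressure gradient: |∂P/∂n| = 500 Pa / 667000 m = 7.50×10⁻⁴ Pa/m
Geostrophic balance (pressure-gradient force = Coriolis force):
V_g = (1/(fρ)) |∂P/∂n| = 7.50×10⁻⁴ / (9.18×10⁻⁵ × 1.22) = 6.70 m/s

6.70 m s⁻¹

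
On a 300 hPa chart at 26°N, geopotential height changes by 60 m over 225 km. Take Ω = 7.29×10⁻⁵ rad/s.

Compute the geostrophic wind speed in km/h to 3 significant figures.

Coriolis parameter at 26°N:
f = 2Ω sin φ = 2 × 7.29×10⁻⁵ × sin 26° = 6.39×10⁻⁵ s⁻¹
Height gradient: |∂Z/∂n| = 60 m / 225000 m = 2.67×10⁻⁴
On a pressure surface, geostrophic balance gives V_g = (g/f)|∂Z/∂n|:
V_g = 9.81 × 2.67×10⁻⁴ / 6.39×10⁻⁵ = 40.9 m/s
Converting: 40.9 m/s × 3.6 = 147 km/h

147 km/h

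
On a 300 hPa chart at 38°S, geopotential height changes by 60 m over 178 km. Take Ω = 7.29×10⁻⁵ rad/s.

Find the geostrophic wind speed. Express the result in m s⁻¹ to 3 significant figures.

36.8 m s⁻¹

Coriolis parameter at 38°S:
f = 2Ω sin φ = 2 × 7.29×10⁻⁵ × sin 38° = 8.98×10⁻⁵ s⁻¹
Height gradient: |∂Z/∂n| = 60 m / 178000 m = 3.37×10⁻⁴
On a pressure surface, geostrophic balance gives V_g = (g/f)|∂Z/∂n|:
V_g = 9.81 × 3.37×10⁻⁴ / 8.98×10⁻⁵ = 36.8 m/s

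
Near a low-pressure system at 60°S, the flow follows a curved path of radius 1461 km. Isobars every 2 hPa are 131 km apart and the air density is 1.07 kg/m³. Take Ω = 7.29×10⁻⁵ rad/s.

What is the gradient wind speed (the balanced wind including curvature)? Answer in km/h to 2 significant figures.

38 km/h

Coriolis parameter at 60°S:
f = 2Ω sin φ = 2 × 7.29×10⁻⁵ × sin 60° = 1.26×10⁻⁴ s⁻¹
Pressure gradient: |∂P/∂n| = 200 Pa / 131000 m = 1.53×10⁻³ Pa/m
Geostrophic speed: V_g = |∂P/∂n|/(fρ) = 1.53×10⁻³/(1.26×10⁻⁴ × 1.07) = 11.3 m/s
Around a low, centrifugal force acts outward with Coriolis, so pressure-gradient force balances both:
(1/ρ)|∂P/∂n| = fV + V²/R  →  V² + fR·V − fR·V_g = 0
With fR = 1.26×10⁻⁴ × 1461×10³ m = 184 m/s:
V = [−fR + √((fR)² + 4 fR V_g)]/2 = [−184 + √(184² + 4×184×11.3)]/2 = 10.7 m/s
Subgeostrophic (V < V_g = 11.3 m/s), as expected around a low.
Converting: 10.7 m/s × 3.6 = 38 km/h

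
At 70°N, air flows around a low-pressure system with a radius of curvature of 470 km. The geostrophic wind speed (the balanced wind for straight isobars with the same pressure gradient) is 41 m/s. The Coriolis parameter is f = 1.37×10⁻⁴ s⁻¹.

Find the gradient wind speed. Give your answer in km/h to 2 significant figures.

Around a low, centrifugal force acts outward with Coriolis, so pressure-gradient force balances both:
(1/ρ)|∂P/∂n| = fV + V²/R  →  V² + fR·V − fR·V_g = 0
With fR = 1.37×10⁻⁴ × 470×10³ m = 64.4 m/s:
V = [−fR + √((fR)² + 4 fR V_g)]/2 = [−64.4 + √(64.4² + 4×64.4×41)]/2 = 28.4 m/s
Subgeostrophic (V < V_g = 41 m/s), as expected around a low.
Converting: 28.4 m/s × 3.6 = 100 km/h

100 km/h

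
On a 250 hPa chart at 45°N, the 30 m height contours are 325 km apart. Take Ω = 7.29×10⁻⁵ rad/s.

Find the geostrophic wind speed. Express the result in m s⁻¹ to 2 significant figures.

8.8 m s⁻¹

Coriolis parameter at 45°N:
f = 2Ω sin φ = 2 × 7.29×10⁻⁵ × sin 45° = 1.03×10⁻⁴ s⁻¹
Height gradient: |∂Z/∂n| = 30 m / 325000 m = 9.23×10⁻⁵
On a pressure surface, geostrophic balance gives V_g = (g/f)|∂Z/∂n|:
V_g = 9.81 × 9.23×10⁻⁵ / 1.03×10⁻⁴ = 8.78 m/s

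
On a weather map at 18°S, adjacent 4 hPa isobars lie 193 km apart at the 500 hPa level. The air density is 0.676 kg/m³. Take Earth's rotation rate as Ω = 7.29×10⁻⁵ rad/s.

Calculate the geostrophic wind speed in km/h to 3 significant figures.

245 km/h

Coriolis parameter at 18°S:
f = 2Ω sin φ = 2 × 7.29×10⁻⁵ × sin 18° = 4.51×10⁻⁵ s⁻¹
Pressure gradient: |∂P/∂n| = 400 Pa / 193000 m = 2.07×10⁻³ Pa/m
Geostrophic balance (pressure-gradient force = Coriolis force):
V_g = (1/(fρ)) |∂P/∂n| = 2.07×10⁻³ / (4.51×10⁻⁵ × 0.676) = 68.0 m/s
Converting: 68.0 m/s × 3.6 = 245 km/h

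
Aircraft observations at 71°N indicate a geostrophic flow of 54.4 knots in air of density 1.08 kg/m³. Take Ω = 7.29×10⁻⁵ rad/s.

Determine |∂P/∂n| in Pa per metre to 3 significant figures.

4.17×10⁻³ Pa/m

Coriolis parameter at 71°N:
f = 2Ω sin φ = 2 × 7.29×10⁻⁵ × sin 71° = 1.38×10⁻⁴ s⁻¹
Wind speed in SI: 54.4 knots = 28.0 m/s
Geostrophic balance rearranged: |∂P/∂n| = f ρ V_g
|∂P/∂n| = 1.38×10⁻⁴ × 1.08 × 28.0 = 4.17×10⁻³ Pa/m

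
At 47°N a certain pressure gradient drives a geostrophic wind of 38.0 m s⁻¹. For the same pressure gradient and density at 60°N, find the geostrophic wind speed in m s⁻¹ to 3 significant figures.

With the same pressure gradient and density, V_g ∝ 1/f ∝ 1/sin φ.
V₂ = V₁ · sin φ₁ / sin φ₂ = 38.0 × sin 47° / sin 60°
V₂ = 38.0 × 0.7314/0.8660 = 32.1 m s⁻¹

32.1 m s⁻¹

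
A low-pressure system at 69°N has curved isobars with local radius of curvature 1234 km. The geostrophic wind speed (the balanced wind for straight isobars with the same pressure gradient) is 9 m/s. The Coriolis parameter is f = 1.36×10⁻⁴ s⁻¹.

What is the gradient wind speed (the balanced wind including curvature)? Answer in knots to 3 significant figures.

16.6 knots

Around a low, centrifugal force acts outward with Coriolis, so pressure-gradient force balances both:
(1/ρ)|∂P/∂n| = fV + V²/R  →  V² + fR·V − fR·V_g = 0
With fR = 1.36×10⁻⁴ × 1234×10³ m = 168 m/s:
V = [−fR + √((fR)² + 4 fR V_g)]/2 = [−168 + √(168² + 4×168×9)]/2 = 8.56 m/s
Subgeostrophic (V < V_g = 9 m/s), as expected around a low.
Converting: 8.56 m/s × 1.944 = 16.6 knots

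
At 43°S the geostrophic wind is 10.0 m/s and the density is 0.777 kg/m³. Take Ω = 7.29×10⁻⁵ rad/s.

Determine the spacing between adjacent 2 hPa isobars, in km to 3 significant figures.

Coriolis parameter at 43°S:
f = 2Ω sin φ = 2 × 7.29×10⁻⁵ × sin 43° = 9.94×10⁻⁵ s⁻¹
Geostrophic balance rearranged: |∂P/∂n| = f ρ V_g
|∂P/∂n| = 9.94×10⁻⁵ × 0.777 × 10.0 = 7.73×10⁻⁴ Pa/m
Isobar spacing: Δn = ΔP/|∂P/∂n| = 200 Pa / 7.73×10⁻⁴ Pa/m = 258862 m ≈ 259 km

259 km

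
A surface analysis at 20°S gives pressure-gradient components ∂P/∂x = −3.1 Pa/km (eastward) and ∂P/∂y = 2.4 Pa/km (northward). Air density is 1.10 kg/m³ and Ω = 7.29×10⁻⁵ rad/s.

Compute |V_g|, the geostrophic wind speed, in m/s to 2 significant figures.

Coriolis parameter at 20°S:
f = 2Ω sin φ = 2 × 7.29×10⁻⁵ × sin 20° = 4.99×10⁻⁵ s⁻¹
In the Southern Hemisphere f is negative: f = −4.99×10⁻⁵ s⁻¹.
Component geostrophic relations (x east, y north):
u_g = −(1/(fρ)) ∂P/∂y,  v_g = (1/(fρ)) ∂P/∂x
u_g = −(2.4×10⁻³)/(−4.99×10⁻⁵ × 1.10) = 43.8 m/s;  v_g = (−3.1×10⁻³)/(−4.99×10⁻⁵ × 1.10) = 56.5 m/s
|V_g| = √(u_g² + v_g²) = 71.5 m/s

71 m/s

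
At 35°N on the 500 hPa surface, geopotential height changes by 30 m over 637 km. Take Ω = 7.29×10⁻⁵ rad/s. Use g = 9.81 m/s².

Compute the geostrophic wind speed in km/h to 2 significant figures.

20 km/h

Coriolis parameter at 35°N:
f = 2Ω sin φ = 2 × 7.29×10⁻⁵ × sin 35° = 8.36×10⁻⁵ s⁻¹
Height gradient: |∂Z/∂n| = 30 m / 637000 m = 4.71×10⁻⁵
On a pressure surface, geostrophic balance gives V_g = (g/f)|∂Z/∂n|:
V_g = 9.81 × 4.71×10⁻⁵ / 8.36×10⁻⁵ = 5.52 m/s
Converting: 5.52 m/s × 3.6 = 20 km/h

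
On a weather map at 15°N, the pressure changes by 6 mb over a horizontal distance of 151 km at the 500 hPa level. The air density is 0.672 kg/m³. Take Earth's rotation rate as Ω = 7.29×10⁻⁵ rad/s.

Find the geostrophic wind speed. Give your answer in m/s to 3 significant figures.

157 m/s

Coriolis parameter at 15°N:
f = 2Ω sin φ = 2 × 7.29×10⁻⁵ × sin 15° = 3.77×10⁻⁵ s⁻¹
Pressure gradient: |∂P/∂n| = 600 Pa / 151000 m = 3.97×10⁻³ Pa/m
Geostrophic balance (pressure-gradient force = Coriolis force):
V_g = (1/(fρ)) |∂P/∂n| = 3.97×10⁻³ / (3.77×10⁻⁵ × 0.672) = 157 m/s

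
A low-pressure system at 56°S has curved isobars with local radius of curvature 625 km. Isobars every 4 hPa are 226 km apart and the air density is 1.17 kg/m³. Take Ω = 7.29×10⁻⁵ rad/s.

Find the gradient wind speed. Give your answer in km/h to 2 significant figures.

Coriolis parameter at 56°S:
f = 2Ω sin φ = 2 × 7.29×10⁻⁵ × sin 56° = 1.21×10⁻⁴ s⁻¹
Pressure gradient: |∂P/∂n| = 400 Pa / 226000 m = 1.77×10⁻³ Pa/m
Geostrophic speed: V_g = |∂P/∂n|/(fρ) = 1.77×10⁻³/(1.21×10⁻⁴ × 1.17) = 12.5 m/s
Around a low, centrifugal force acts outward with Coriolis, so pressure-gradient force balances both:
(1/ρ)|∂P/∂n| = fV + V²/R  →  V² + fR·V − fR·V_g = 0
With fR = 1.21×10⁻⁴ × 625×10³ m = 75.5 m/s:
V = [−fR + √((fR)² + 4 fR V_g)]/2 = [−75.5 + √(75.5² + 4×75.5×12.5)]/2 = 10.9 m/s
Subgeostrophic (V < V_g = 12.5 m/s), as expected around a low.
Converting: 10.9 m/s × 3.6 = 39 km/h

39 km/h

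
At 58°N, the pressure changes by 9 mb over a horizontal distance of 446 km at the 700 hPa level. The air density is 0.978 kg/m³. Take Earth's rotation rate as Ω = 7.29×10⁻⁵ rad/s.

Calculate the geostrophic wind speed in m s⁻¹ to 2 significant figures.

Coriolis parameter at 58°N:
f = 2Ω sin φ = 2 × 7.29×10⁻⁵ × sin 58° = 1.24×10⁻⁴ s⁻¹
Pressure gradient: |∂P/∂n| = 900 Pa / 446000 m = 2.02×10⁻³ Pa/m
Geostrophic balance (pressure-gradient force = Coriolis force):
V_g = (1/(fρ)) |∂P/∂n| = 2.02×10⁻³ / (1.24×10⁻⁴ × 0.978) = 16.7 m/s

17 m s⁻¹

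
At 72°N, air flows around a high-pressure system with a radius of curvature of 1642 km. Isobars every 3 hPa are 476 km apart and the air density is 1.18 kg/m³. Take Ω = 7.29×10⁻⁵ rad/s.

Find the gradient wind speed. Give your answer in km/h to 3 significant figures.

Coriolis parameter at 72°N:
f = 2Ω sin φ = 2 × 7.29×10⁻⁵ × sin 72° = 1.39×10⁻⁴ s⁻¹
Pressure gradient: |∂P/∂n| = 300 Pa / 476000 m = 6.30×10⁻⁴ Pa/m
Geostrophic speed: V_g = |∂P/∂n|/(fρ) = 6.30×10⁻⁴/(1.39×10⁻⁴ × 1.18) = 3.85 m/s
Around a high, pressure-gradient force acts outward with centrifugal, so Coriolis balances both:
fV = (1/ρ)|∂P/∂n| + V²/R  →  V² − fR·V + fR·V_g = 0
With fR = 1.39×10⁻⁴ × 1642×10³ m = 228 m/s:
V = [fR − √((fR)² − 4 fR V_g)]/2 = [228 − √(228² − 4×228×3.85)]/2 = 3.92 m/s
Supergeostrophic (V > V_g = 3.85 m/s), as expected around a high.
Converting: 3.92 m/s × 3.6 = 14.1 km/h

14.1 km/h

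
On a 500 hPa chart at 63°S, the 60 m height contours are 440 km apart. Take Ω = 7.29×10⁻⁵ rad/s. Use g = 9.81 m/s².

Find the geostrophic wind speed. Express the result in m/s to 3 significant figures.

Coriolis parameter at 63°S:
f = 2Ω sin φ = 2 × 7.29×10⁻⁵ × sin 63° = 1.30×10⁻⁴ s⁻¹
Height gradient: |∂Z/∂n| = 60 m / 440000 m = 1.36×10⁻⁴
On a pressure surface, geostrophic balance gives V_g = (g/f)|∂Z/∂n|:
V_g = 9.81 × 1.36×10⁻⁴ / 1.30×10⁻⁴ = 10.3 m/s

10.3 m/s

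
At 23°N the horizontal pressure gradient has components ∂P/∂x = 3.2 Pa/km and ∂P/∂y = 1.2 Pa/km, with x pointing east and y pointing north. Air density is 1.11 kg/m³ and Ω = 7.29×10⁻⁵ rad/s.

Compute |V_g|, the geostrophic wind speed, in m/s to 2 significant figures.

54 m/s

Coriolis parameter at 23°N:
f = 2Ω sin φ = 2 × 7.29×10⁻⁵ × sin 23° = 5.70×10⁻⁵ s⁻¹
Component geostrophic relations (x east, y north):
u_g = −(1/(fρ)) ∂P/∂y,  v_g = (1/(fρ)) ∂P/∂x
u_g = −(1.2×10⁻³)/(5.70×10⁻⁵ × 1.11) = −19.0 m/s;  v_g = (3.2×10⁻³)/(5.70×10⁻⁵ × 1.11) = 50.6 m/s
|V_g| = √(u_g² + v_g²) = 54.0 m/s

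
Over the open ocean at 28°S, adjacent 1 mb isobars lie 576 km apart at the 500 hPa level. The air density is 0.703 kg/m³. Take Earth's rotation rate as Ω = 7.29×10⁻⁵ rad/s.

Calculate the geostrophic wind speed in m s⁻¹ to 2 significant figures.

3.6 m s⁻¹

Coriolis parameter at 28°S:
f = 2Ω sin φ = 2 × 7.29×10⁻⁵ × sin 28° = 6.84×10⁻⁵ s⁻¹
Pressure gradient: |∂P/∂n| = 100 Pa / 576000 m = 1.74×10⁻⁴ Pa/m
Geostrophic balance (pressure-gradient force = Coriolis force):
V_g = (1/(fρ)) |∂P/∂n| = 1.74×10⁻⁴ / (6.84×10⁻⁵ × 0.703) = 3.61 m/s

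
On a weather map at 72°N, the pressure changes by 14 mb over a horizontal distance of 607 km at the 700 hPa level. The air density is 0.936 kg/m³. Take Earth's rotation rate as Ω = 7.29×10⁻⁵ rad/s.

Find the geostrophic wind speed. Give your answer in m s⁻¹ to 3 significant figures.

Coriolis parameter at 72°N:
f = 2Ω sin φ = 2 × 7.29×10⁻⁵ × sin 72° = 1.39×10⁻⁴ s⁻¹
Pressure gradient: |∂P/∂n| = 1400 Pa / 607000 m = 2.31×10⁻³ Pa/m
Geostrophic balance (pressure-gradient force = Coriolis force):
V_g = (1/(fρ)) |∂P/∂n| = 2.31×10⁻³ / (1.39×10⁻⁴ × 0.936) = 17.8 m/s

17.8 m s⁻¹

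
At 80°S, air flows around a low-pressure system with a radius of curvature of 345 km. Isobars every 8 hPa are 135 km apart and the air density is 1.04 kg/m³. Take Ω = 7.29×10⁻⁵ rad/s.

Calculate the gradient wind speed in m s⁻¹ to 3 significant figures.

Coriolis parameter at 80°S:
f = 2Ω sin φ = 2 × 7.29×10⁻⁵ × sin 80° = 1.44×10⁻⁴ s⁻¹
Pressure gradient: |∂P/∂n| = 800 Pa / 135000 m = 5.93×10⁻³ Pa/m
Geostrophic speed: V_g = |∂P/∂n|/(fρ) = 5.93×10⁻³/(1.44×10⁻⁴ × 1.04) = 39.7 m/s
Around a low, centrifugal force acts outward with Coriolis, so pressure-gradient force balances both:
(1/ρ)|∂P/∂n| = fV + V²/R  →  V² + fR·V − fR·V_g = 0
With fR = 1.44×10⁻⁴ × 345×10³ m = 49.5 m/s:
V = [−fR + √((fR)² + 4 fR V_g)]/2 = [−49.5 + √(49.5² + 4×49.5×39.7)]/2 = 26 m/s
Subgeostrophic (V < V_g = 39.7 m/s), as expected around a low.

26.0 m s⁻¹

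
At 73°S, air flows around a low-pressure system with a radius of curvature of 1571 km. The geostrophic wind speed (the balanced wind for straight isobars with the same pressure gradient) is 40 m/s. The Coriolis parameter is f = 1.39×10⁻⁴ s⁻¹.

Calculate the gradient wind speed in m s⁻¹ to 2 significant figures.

Around a low, centrifugal force acts outward with Coriolis, so pressure-gradient force balances both:
(1/ρ)|∂P/∂n| = fV + V²/R  →  V² + fR·V − fR·V_g = 0
With fR = 1.39×10⁻⁴ × 1571×10³ m = 218 m/s:
V = [−fR + √((fR)² + 4 fR V_g)]/2 = [−218 + √(218² + 4×218×40)]/2 = 34.5 m/s
Subgeostrophic (V < V_g = 40 m/s), as expected around a low.

35 m s⁻¹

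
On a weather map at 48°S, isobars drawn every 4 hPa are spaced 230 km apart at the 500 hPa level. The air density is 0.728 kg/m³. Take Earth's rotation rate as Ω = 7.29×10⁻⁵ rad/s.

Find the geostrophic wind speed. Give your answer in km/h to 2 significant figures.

79 km/h

Coriolis parameter at 48°S:
f = 2Ω sin φ = 2 × 7.29×10⁻⁵ × sin 48° = 1.08×10⁻⁴ s⁻¹
Pressure gradient: |∂P/∂n| = 400 Pa / 230000 m = 1.74×10⁻³ Pa/m
Geostrophic balance (pressure-gradient force = Coriolis force):
V_g = (1/(fρ)) |∂P/∂n| = 1.74×10⁻³ / (1.08×10⁻⁴ × 0.728) = 22.0 m/s
Converting: 22.0 m/s × 3.6 = 79 km/h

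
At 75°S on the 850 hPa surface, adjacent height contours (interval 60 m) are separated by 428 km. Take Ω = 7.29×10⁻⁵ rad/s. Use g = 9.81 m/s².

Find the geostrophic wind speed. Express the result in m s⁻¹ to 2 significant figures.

Coriolis parameter at 75°S:
f = 2Ω sin φ = 2 × 7.29×10⁻⁵ × sin 75° = 1.41×10⁻⁴ s⁻¹
Height gradient: |∂Z/∂n| = 60 m / 428000 m = 1.40×10⁻⁴
On a pressure surface, geostrophic balance gives V_g = (g/f)|∂Z/∂n|:
V_g = 9.81 × 1.40×10⁻⁴ / 1.41×10⁻⁴ = 9.77 m/s

9.8 m s⁻¹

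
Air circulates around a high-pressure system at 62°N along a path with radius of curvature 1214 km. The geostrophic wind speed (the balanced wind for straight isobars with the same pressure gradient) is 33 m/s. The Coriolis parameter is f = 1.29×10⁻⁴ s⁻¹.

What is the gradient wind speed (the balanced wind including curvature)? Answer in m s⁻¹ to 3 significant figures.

Around a high, pressure-gradient force acts outward with centrifugal, so Coriolis balances both:
fV = (1/ρ)|∂P/∂n| + V²/R  →  V² − fR·V + fR·V_g = 0
With fR = 1.29×10⁻⁴ × 1214×10³ m = 157 m/s:
V = [fR − √((fR)² − 4 fR V_g)]/2 = [157 − √(157² − 4×157×33)]/2 = 47.3 m/s
Supergeostrophic (V > V_g = 33 m/s), as expected around a high.

47.3 m s⁻¹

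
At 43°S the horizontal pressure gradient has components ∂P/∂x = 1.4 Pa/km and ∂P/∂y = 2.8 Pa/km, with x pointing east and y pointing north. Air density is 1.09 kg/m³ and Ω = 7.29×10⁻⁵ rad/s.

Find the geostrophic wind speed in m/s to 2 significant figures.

29 m/s

Coriolis parameter at 43°S:
f = 2Ω sin φ = 2 × 7.29×10⁻⁵ × sin 43° = 9.94×10⁻⁵ s⁻¹
In the Southern Hemisphere f is negative: f = −9.94×10⁻⁵ s⁻¹.
Component geostrophic relations (x east, y north):
u_g = −(1/(fρ)) ∂P/∂y,  v_g = (1/(fρ)) ∂P/∂x
u_g = −(2.8×10⁻³)/(−9.94×10⁻⁵ × 1.09) = 25.8 m/s;  v_g = (1.4×10⁻³)/(−9.94×10⁻⁵ × 1.09) = −12.9 m/s
|V_g| = √(u_g² + v_g²) = 28.9 m/s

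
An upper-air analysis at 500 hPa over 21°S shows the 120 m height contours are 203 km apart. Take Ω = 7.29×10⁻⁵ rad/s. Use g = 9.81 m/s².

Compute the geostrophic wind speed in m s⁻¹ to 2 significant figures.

110 m s⁻¹

Coriolis parameter at 21°S:
f = 2Ω sin φ = 2 × 7.29×10⁻⁵ × sin 21° = 5.23×10⁻⁵ s⁻¹
Height gradient: |∂Z/∂n| = 120 m / 203000 m = 5.91×10⁻⁴
On a pressure surface, geostrophic balance gives V_g = (g/f)|∂Z/∂n|:
V_g = 9.81 × 5.91×10⁻⁴ / 5.23×10⁻⁵ = 111 m/s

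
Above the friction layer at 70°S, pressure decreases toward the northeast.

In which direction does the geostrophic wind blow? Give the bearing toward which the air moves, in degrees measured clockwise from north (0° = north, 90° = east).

315°

The pressure-gradient force points toward the northeast (bearing 045°).
Geostrophic balance: in the Southern Hemisphere the Coriolis force deflects motion to the left, so the geostrophic wind blows 90° to the left of the pressure-gradient force (low pressure on the right).
Rotating 045° by 90° counterclockwise gives 315° — the wind blows toward the northwest.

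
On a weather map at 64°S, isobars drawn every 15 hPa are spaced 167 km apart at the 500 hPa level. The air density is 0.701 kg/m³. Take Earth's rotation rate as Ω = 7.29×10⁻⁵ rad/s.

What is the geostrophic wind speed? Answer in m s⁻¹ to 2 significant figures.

Coriolis parameter at 64°S:
f = 2Ω sin φ = 2 × 7.29×10⁻⁵ × sin 64° = 1.31×10⁻⁴ s⁻¹
Pressure gradient: |∂P/∂n| = 1500 Pa / 167000 m = 8.98×10⁻³ Pa/m
Geostrophic balance (pressure-gradient force = Coriolis force):
V_g = (1/(fρ)) |∂P/∂n| = 8.98×10⁻³ / (1.31×10⁻⁴ × 0.701) = 97.8 m/s

98 m s⁻¹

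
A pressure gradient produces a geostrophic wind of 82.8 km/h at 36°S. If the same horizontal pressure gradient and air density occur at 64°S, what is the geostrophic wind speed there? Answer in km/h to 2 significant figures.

54 km/h

With the same pressure gradient and density, V_g ∝ 1/f ∝ 1/sin φ.
V₂ = V₁ · sin φ₁ / sin φ₂ = 82.8 × sin 36° / sin 64°
V₂ = 82.8 × 0.5878/0.8988 = 54 km/h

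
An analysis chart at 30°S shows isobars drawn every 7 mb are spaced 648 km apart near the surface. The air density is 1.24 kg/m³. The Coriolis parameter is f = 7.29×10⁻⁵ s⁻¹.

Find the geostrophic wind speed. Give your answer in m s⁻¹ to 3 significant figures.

12.0 m s⁻¹

Pressure gradient: |∂P/∂n| = 700 Pa / 648000 m = 1.08×10⁻³ Pa/m
Geostrophic balance (pressure-gradient force = Coriolis force):
V_g = (1/(fρ)) |∂P/∂n| = 1.08×10⁻³ / (7.29×10⁻⁵ × 1.24) = 12.0 m/s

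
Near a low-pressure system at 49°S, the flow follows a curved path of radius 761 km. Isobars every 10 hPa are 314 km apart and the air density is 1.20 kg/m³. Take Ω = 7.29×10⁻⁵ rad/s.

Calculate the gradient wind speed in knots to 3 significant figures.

38.0 knots

Coriolis parameter at 49°S:
f = 2Ω sin φ = 2 × 7.29×10⁻⁵ × sin 49° = 1.10×10⁻⁴ s⁻¹
Pressure gradient: |∂P/∂n| = 1000 Pa / 314000 m = 3.18×10⁻³ Pa/m
Geostrophic speed: V_g = |∂P/∂n|/(fρ) = 3.18×10⁻³/(1.10×10⁻⁴ × 1.20) = 24.1 m/s
Around a low, centrifugal force acts outward with Coriolis, so pressure-gradient force balances both:
(1/ρ)|∂P/∂n| = fV + V²/R  →  V² + fR·V − fR·V_g = 0
With fR = 1.10×10⁻⁴ × 761×10³ m = 83.7 m/s:
V = [−fR + √((fR)² + 4 fR V_g)]/2 = [−83.7 + √(83.7² + 4×83.7×24.1)]/2 = 19.6 m/s
Subgeostrophic (V < V_g = 24.1 m/s), as expected around a low.
Converting: 19.6 m/s × 1.944 = 38.0 knots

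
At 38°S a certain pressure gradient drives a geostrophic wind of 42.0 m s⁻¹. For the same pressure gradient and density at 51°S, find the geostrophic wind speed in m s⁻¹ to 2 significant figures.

33 m s⁻¹

With the same pressure gradient and density, V_g ∝ 1/f ∝ 1/sin φ.
V₂ = V₁ · sin φ₁ / sin φ₂ = 42.0 × sin 38° / sin 51°
V₂ = 42.0 × 0.6157/0.7771 = 33 m s⁻¹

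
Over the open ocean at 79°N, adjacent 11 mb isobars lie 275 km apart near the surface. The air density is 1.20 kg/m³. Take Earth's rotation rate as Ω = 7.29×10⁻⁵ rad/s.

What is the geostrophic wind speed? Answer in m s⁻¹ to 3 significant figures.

23.3 m s⁻¹

Coriolis parameter at 79°N:
f = 2Ω sin φ = 2 × 7.29×10⁻⁵ × sin 79° = 1.43×10⁻⁴ s⁻¹
Pressure gradient: |∂P/∂n| = 1100 Pa / 275000 m = 4.00×10⁻³ Pa/m
Geostrophic balance (pressure-gradient force = Coriolis force):
V_g = (1/(fρ)) |∂P/∂n| = 4.00×10⁻³ / (1.43×10⁻⁴ × 1.20) = 23.3 m/s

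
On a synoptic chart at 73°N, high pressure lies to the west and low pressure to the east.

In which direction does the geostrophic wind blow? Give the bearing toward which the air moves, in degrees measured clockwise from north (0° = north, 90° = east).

The pressure-gradient force points toward the east (bearing 090°).
Geostrophic balance: in the Northern Hemisphere the Coriolis force deflects motion to the right, so the geostrophic wind blows 90° to the right of the pressure-gradient force (low pressure on the left).
Rotating 090° by 90° clockwise gives 180° — the wind blows toward the south.

180°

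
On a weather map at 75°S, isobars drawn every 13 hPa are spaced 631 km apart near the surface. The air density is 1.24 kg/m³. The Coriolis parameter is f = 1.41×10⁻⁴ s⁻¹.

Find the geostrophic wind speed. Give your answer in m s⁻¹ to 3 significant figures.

11.8 m s⁻¹

Pressure gradient: |∂P/∂n| = 1300 Pa / 631000 m = 2.06×10⁻³ Pa/m
Geostrophic balance (pressure-gradient force = Coriolis force):
V_g = (1/(fρ)) |∂P/∂n| = 2.06×10⁻³ / (1.41×10⁻⁴ × 1.24) = 11.8 m/s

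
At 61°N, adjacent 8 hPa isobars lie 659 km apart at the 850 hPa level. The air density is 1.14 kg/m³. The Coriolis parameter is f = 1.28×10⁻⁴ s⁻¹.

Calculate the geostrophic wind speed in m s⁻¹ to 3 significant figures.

Pressure gradient: |∂P/∂n| = 800 Pa / 659000 m = 1.21×10⁻³ Pa/m
Geostrophic balance (pressure-gradient force = Coriolis force):
V_g = (1/(fρ)) |∂P/∂n| = 1.21×10⁻³ / (1.28×10⁻⁴ × 1.14) = 8.32 m/s

8.32 m s⁻¹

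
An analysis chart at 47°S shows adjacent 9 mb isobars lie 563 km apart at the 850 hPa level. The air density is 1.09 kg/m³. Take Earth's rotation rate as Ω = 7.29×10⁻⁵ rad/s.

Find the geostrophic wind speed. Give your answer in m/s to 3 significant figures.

Coriolis parameter at 47°S:
f = 2Ω sin φ = 2 × 7.29×10⁻⁵ × sin 47° = 1.07×10⁻⁴ s⁻¹
Pressure gradient: |∂P/∂n| = 900 Pa / 563000 m = 1.60×10⁻³ Pa/m
Geostrophic balance (pressure-gradient force = Coriolis force):
V_g = (1/(fρ)) |∂P/∂n| = 1.60×10⁻³ / (1.07×10⁻⁴ × 1.09) = 13.8 m/s

13.8 m/s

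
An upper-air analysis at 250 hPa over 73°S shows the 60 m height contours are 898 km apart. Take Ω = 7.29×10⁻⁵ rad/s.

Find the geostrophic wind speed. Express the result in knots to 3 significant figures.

9.14 knots

Coriolis parameter at 73°S:
f = 2Ω sin φ = 2 × 7.29×10⁻⁵ × sin 73° = 1.39×10⁻⁴ s⁻¹
Height gradient: |∂Z/∂n| = 60 m / 898000 m = 6.68×10⁻⁵
On a pressure surface, geostrophic balance gives V_g = (g/f)|∂Z/∂n|:
V_g = 9.81 × 6.68×10⁻⁵ / 1.39×10⁻⁴ = 4.70 m/s
Converting: 4.70 m/s × 1.944 = 9.14 knots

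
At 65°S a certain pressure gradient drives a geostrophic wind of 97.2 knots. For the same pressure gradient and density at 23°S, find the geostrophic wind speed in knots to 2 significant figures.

With the same pressure gradient and density, V_g ∝ 1/f ∝ 1/sin φ.
V₂ = V₁ · sin φ₁ / sin φ₂ = 97.2 × sin 65° / sin 23°
V₂ = 97.2 × 0.9063/0.3907 = 230 knots

230 knots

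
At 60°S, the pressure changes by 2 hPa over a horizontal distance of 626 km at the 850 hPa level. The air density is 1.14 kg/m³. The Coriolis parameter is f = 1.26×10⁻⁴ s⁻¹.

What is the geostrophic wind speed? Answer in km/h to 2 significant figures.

Pressure gradient: |∂P/∂n| = 200 Pa / 626000 m = 3.19×10⁻⁴ Pa/m
Geostrophic balance (pressure-gradient force = Coriolis force):
V_g = (1/(fρ)) |∂P/∂n| = 3.19×10⁻⁴ / (1.26×10⁻⁴ × 1.14) = 2.22 m/s
Converting: 2.22 m/s × 3.6 = 8.0 km/h

8.0 km/h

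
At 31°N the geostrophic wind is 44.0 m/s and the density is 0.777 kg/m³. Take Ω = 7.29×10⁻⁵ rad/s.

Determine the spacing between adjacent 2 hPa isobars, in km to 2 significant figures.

78 km

Coriolis parameter at 31°N:
f = 2Ω sin φ = 2 × 7.29×10⁻⁵ × sin 31° = 7.51×10⁻⁵ s⁻¹
Geostrophic balance rearranged: |∂P/∂n| = f ρ V_g
|∂P/∂n| = 7.51×10⁻⁵ × 0.777 × 44.0 = 2.57×10⁻³ Pa/m
Isobar spacing: Δn = ΔP/|∂P/∂n| = 200 Pa / 2.57×10⁻³ Pa/m = 77904 m ≈ 78 km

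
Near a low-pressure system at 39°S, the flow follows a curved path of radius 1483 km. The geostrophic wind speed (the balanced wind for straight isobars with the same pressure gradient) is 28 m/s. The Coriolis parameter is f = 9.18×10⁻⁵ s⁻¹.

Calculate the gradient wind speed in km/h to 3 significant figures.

Around a low, centrifugal force acts outward with Coriolis, so pressure-gradient force balances both:
(1/ρ)|∂P/∂n| = fV + V²/R  →  V² + fR·V − fR·V_g = 0
With fR = 9.18×10⁻⁵ × 1483×10³ m = 136 m/s:
V = [−fR + √((fR)² + 4 fR V_g)]/2 = [−136 + √(136² + 4×136×28)]/2 = 23.8 m/s
Subgeostrophic (V < V_g = 28 m/s), as expected around a low.
Converting: 23.8 m/s × 3.6 = 85.8 km/h

85.8 km/h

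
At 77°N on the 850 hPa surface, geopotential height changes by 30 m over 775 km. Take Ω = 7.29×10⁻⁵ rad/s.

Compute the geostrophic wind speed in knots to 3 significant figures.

Coriolis parameter at 77°N:
f = 2Ω sin φ = 2 × 7.29×10⁻⁵ × sin 77° = 1.42×10⁻⁴ s⁻¹
Height gradient: |∂Z/∂n| = 30 m / 775000 m = 3.87×10⁻⁵
On a pressure surface, geostrophic balance gives V_g = (g/f)|∂Z/∂n|:
V_g = 9.81 × 3.87×10⁻⁵ / 1.42×10⁻⁴ = 2.67 m/s
Converting: 2.67 m/s × 1.944 = 5.20 knots

5.20 knots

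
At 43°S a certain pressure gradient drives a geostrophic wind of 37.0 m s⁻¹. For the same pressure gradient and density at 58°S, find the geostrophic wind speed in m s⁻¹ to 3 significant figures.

With the same pressure gradient and density, V_g ∝ 1/f ∝ 1/sin φ.
V₂ = V₁ · sin φ₁ / sin φ₂ = 37.0 × sin 43° / sin 58°
V₂ = 37.0 × 0.6820/0.8480 = 29.8 m s⁻¹

29.8 m s⁻¹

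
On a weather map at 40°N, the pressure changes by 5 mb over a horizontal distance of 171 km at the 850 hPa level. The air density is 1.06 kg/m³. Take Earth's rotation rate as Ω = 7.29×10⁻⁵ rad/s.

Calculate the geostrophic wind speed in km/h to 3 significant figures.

Coriolis parameter at 40°N:
f = 2Ω sin φ = 2 × 7.29×10⁻⁵ × sin 40° = 9.37×10⁻⁵ s⁻¹
Pressure gradient: |∂P/∂n| = 500 Pa / 171000 m = 2.92×10⁻³ Pa/m
Geostrophic balance (pressure-gradient force = Coriolis force):
V_g = (1/(fρ)) |∂P/∂n| = 2.92×10⁻³ / (9.37×10⁻⁵ × 1.06) = 29.4 m/s
Converting: 29.4 m/s × 3.6 = 106 km/h

106 km/h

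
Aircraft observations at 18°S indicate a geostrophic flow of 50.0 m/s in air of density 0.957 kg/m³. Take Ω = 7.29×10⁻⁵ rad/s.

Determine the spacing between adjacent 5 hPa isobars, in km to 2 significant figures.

Coriolis parameter at 18°S:
f = 2Ω sin φ = 2 × 7.29×10⁻⁵ × sin 18° = 4.51×10⁻⁵ s⁻¹
Geostrophic balance rearranged: |∂P/∂n| = f ρ V_g
|∂P/∂n| = 4.51×10⁻⁵ × 0.957 × 50.0 = 2.16×10⁻³ Pa/m
Isobar spacing: Δn = ΔP/|∂P/∂n| = 500 Pa / 2.16×10⁻³ Pa/m = 231925 m ≈ 230 km

230 km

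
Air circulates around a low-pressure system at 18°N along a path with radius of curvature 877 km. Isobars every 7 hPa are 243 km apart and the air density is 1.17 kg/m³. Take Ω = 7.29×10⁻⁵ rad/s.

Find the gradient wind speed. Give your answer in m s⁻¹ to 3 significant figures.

Coriolis parameter at 18°N:
f = 2Ω sin φ = 2 × 7.29×10⁻⁵ × sin 18° = 4.51×10⁻⁵ s⁻¹
Pressure gradient: |∂P/∂n| = 700 Pa / 243000 m = 2.88×10⁻³ Pa/m
Geostrophic speed: V_g = |∂P/∂n|/(fρ) = 2.88×10⁻³/(4.51×10⁻⁵ × 1.17) = 54.6 m/s
Around a low, centrifugal force acts outward with Coriolis, so pressure-gradient force balances both:
(1/ρ)|∂P/∂n| = fV + V²/R  →  V² + fR·V − fR·V_g = 0
With fR = 4.51×10⁻⁵ × 877×10³ m = 39.5 m/s:
V = [−fR + √((fR)² + 4 fR V_g)]/2 = [−39.5 + √(39.5² + 4×39.5×54.6)]/2 = 30.7 m/s
Subgeostrophic (V < V_g = 54.6 m/s), as expected around a low.

30.7 m s⁻¹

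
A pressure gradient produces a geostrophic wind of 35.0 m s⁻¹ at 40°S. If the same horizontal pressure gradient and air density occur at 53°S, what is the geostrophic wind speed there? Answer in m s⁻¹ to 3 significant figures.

With the same pressure gradient and density, V_g ∝ 1/f ∝ 1/sin φ.
V₂ = V₁ · sin φ₁ / sin φ₂ = 35.0 × sin 40° / sin 53°
V₂ = 35.0 × 0.6428/0.7986 = 28.2 m s⁻¹

28.2 m s⁻¹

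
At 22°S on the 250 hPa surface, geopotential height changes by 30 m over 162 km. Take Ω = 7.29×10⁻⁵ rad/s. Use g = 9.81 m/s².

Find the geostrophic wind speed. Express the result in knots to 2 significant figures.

65 knots

Coriolis parameter at 22°S:
f = 2Ω sin φ = 2 × 7.29×10⁻⁵ × sin 22° = 5.46×10⁻⁵ s⁻¹
Height gradient: |∂Z/∂n| = 30 m / 162000 m = 1.85×10⁻⁴
On a pressure surface, geostrophic balance gives V_g = (g/f)|∂Z/∂n|:
V_g = 9.81 × 1.85×10⁻⁴ / 5.46×10⁻⁵ = 33.3 m/s
Converting: 33.3 m/s × 1.944 = 65 knots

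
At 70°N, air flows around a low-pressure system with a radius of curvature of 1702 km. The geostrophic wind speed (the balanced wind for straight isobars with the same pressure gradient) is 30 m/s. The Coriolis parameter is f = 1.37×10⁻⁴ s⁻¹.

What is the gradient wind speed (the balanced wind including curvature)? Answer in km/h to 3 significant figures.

96.8 km/h

Around a low, centrifugal force acts outward with Coriolis, so pressure-gradient force balances both:
(1/ρ)|∂P/∂n| = fV + V²/R  →  V² + fR·V − fR·V_g = 0
With fR = 1.37×10⁻⁴ × 1702×10³ m = 233 m/s:
V = [−fR + √((fR)² + 4 fR V_g)]/2 = [−233 + √(233² + 4×233×30)]/2 = 26.9 m/s
Subgeostrophic (V < V_g = 30 m/s), as expected around a low.
Converting: 26.9 m/s × 3.6 = 96.8 km/h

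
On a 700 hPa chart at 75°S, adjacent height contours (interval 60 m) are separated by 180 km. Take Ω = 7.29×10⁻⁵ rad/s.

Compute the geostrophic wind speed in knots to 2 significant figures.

Coriolis parameter at 75°S:
f = 2Ω sin φ = 2 × 7.29×10⁻⁵ × sin 75° = 1.41×10⁻⁴ s⁻¹
Height gradient: |∂Z/∂n| = 60 m / 180000 m = 3.33×10⁻⁴
On a pressure surface, geostrophic balance gives V_g = (g/f)|∂Z/∂n|:
V_g = 9.81 × 3.33×10⁻⁴ / 1.41×10⁻⁴ = 23.2 m/s
Converting: 23.2 m/s × 1.944 = 45 knots

45 knots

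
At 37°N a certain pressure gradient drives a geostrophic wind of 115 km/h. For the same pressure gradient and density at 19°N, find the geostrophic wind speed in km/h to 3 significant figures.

213 km/h

With the same pressure gradient and density, V_g ∝ 1/f ∝ 1/sin φ.
V₂ = V₁ · sin φ₁ / sin φ₂ = 115 × sin 37° / sin 19°
V₂ = 115 × 0.6018/0.3256 = 213 km/h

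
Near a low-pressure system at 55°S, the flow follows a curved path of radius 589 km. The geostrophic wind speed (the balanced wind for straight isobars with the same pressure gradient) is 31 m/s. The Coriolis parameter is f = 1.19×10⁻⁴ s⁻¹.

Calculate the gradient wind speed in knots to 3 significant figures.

45.2 knots

Around a low, centrifugal force acts outward with Coriolis, so pressure-gradient force balances both:
(1/ρ)|∂P/∂n| = fV + V²/R  →  V² + fR·V − fR·V_g = 0
With fR = 1.19×10⁻⁴ × 589×10³ m = 70.1 m/s:
V = [−fR + √((fR)² + 4 fR V_g)]/2 = [−70.1 + √(70.1² + 4×70.1×31)]/2 = 23.3 m/s
Subgeostrophic (V < V_g = 31 m/s), as expected around a low.
Converting: 23.3 m/s × 1.944 = 45.2 knots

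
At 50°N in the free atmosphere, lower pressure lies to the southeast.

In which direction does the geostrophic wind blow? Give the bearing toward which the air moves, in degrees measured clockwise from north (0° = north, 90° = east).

225°

The pressure-gradient force points toward the southeast (bearing 135°).
Geostrophic balance: in the Northern Hemisphere the Coriolis force deflects motion to the right, so the geostrophic wind blows 90° to the right of the pressure-gradient force (low pressure on the left).
Rotating 135° by 90° clockwise gives 225° — the wind blows toward the southwest.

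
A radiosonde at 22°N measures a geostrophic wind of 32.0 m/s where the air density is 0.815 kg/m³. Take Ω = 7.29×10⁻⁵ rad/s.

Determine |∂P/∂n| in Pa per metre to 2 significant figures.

1.4×10⁻³ Pa/m

Coriolis parameter at 22°N:
f = 2Ω sin φ = 2 × 7.29×10⁻⁵ × sin 22° = 5.46×10⁻⁵ s⁻¹
Geostrophic balance rearranged: |∂P/∂n| = f ρ V_g
|∂P/∂n| = 5.46×10⁻⁵ × 0.815 × 32.0 = 1.42×10⁻³ Pa/m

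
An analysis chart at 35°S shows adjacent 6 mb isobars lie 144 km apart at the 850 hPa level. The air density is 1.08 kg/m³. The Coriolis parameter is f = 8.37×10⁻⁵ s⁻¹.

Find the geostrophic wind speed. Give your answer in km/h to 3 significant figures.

166 km/h

Pressure gradient: |∂P/∂n| = 600 Pa / 144000 m = 4.17×10⁻³ Pa/m
Geostrophic balance (pressure-gradient force = Coriolis force):
V_g = (1/(fρ)) |∂P/∂n| = 4.17×10⁻³ / (8.37×10⁻⁵ × 1.08) = 46.1 m/s
Converting: 46.1 m/s × 3.6 = 166 km/h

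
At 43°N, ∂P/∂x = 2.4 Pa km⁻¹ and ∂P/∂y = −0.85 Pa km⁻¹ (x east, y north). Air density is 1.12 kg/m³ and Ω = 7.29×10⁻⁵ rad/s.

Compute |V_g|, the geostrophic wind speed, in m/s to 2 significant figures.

23 m/s

Coriolis parameter at 43°N:
f = 2Ω sin φ = 2 × 7.29×10⁻⁵ × sin 43° = 9.94×10⁻⁵ s⁻¹
Component geostrophic relations (x east, y north):
u_g = −(1/(fρ)) ∂P/∂y,  v_g = (1/(fρ)) ∂P/∂x
u_g = −(−0.85×10⁻³)/(9.94×10⁻⁵ × 1.12) = 7.63 m/s;  v_g = (2.4×10⁻³)/(9.94×10⁻⁵ × 1.12) = 21.6 m/s
|V_g| = √(u_g² + v_g²) = 22.9 m/s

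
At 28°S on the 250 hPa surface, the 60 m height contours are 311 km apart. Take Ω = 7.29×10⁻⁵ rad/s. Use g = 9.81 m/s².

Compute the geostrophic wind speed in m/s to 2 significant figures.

Coriolis parameter at 28°S:
f = 2Ω sin φ = 2 × 7.29×10⁻⁵ × sin 28° = 6.84×10⁻⁵ s⁻¹
Height gradient: |∂Z/∂n| = 60 m / 311000 m = 1.93×10⁻⁴
On a pressure surface, geostrophic balance gives V_g = (g/f)|∂Z/∂n|:
V_g = 9.81 × 1.93×10⁻⁴ / 6.84×10⁻⁵ = 27.6 m/s

28 m/s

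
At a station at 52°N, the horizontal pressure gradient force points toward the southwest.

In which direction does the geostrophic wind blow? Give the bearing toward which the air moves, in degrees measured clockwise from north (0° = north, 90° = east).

315°

The pressure-gradient force points toward the southwest (bearing 225°).
Geostrophic balance: in the Northern Hemisphere the Coriolis force deflects motion to the right, so the geostrophic wind blows 90° to the right of the pressure-gradient force (low pressure on the left).
Rotating 225° by 90° clockwise gives 315° — the wind blows toward the northwest.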